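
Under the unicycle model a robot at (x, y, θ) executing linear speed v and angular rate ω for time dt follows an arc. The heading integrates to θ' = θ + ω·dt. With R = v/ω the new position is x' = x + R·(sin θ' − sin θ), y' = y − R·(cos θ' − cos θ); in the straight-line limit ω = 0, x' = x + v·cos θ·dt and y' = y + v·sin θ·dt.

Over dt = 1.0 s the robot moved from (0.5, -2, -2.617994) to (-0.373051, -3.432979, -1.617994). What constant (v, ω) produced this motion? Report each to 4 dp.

v = 1.7500, ω = 1.0000

Δθ = -1.617994 − -2.617994 = 1.000000
ω = Δθ/dt = 1.000000/1.0 = 1.0000
R = −Δy/(cos θ' − cos θ) = 1.7500
v = R·ω = 1.7500·1.0000 = 1.7500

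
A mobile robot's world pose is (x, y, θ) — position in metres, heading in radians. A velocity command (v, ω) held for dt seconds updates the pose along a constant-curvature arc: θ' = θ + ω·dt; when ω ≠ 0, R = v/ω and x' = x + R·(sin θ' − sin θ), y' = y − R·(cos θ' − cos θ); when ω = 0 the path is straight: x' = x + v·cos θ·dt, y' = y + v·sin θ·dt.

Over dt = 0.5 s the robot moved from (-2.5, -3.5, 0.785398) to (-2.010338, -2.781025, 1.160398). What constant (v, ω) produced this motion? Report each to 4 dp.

v = 1.7500, ω = 0.7500

Δθ = 1.160398 − 0.785398 = 0.375000
ω = Δθ/dt = 0.375000/0.5 = 0.7500
R = −Δy/(cos θ' − cos θ) = 2.3333
v = R·ω = 2.3333·0.7500 = 1.7500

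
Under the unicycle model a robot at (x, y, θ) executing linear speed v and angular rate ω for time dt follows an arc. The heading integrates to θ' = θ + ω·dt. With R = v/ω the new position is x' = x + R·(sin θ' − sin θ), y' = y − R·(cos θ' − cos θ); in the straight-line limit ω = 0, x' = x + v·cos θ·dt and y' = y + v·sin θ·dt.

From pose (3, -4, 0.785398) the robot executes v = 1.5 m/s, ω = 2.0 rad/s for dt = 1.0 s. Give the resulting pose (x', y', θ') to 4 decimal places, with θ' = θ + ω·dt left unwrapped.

(2.7312, -2.7667, 2.7854)

θ' = 0.7854 + 2.0·1.0 = 2.7854
R = v/ω = 1.5/2.0 = 0.7500
x' = 3 + 0.7500·(sin 2.7854 − sin 0.7854) = 2.7312
y' = -4 − 0.7500·(cos 2.7854 − cos 0.7854) = -2.7667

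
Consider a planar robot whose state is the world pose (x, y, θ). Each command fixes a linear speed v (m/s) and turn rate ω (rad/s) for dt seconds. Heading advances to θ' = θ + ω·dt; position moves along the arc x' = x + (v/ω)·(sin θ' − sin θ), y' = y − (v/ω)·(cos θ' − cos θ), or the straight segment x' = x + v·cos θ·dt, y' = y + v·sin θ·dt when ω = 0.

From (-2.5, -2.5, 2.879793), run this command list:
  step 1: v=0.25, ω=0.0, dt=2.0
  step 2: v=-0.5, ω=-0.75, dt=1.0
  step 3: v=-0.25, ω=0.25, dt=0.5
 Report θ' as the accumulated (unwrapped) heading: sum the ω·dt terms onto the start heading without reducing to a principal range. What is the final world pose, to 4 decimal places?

(-2.5176, -2.7625, 2.2548)

step 1: θ'=2.8798 (straight) → pose (-2.9830, -2.3706, 2.8798)
step 2: θ'=2.1298 (R=0.6667) → pose (-2.5903, -2.6610, 2.1298)
step 3: θ'=2.2548 (R=-1.0000) → pose (-2.5176, -2.7625, 2.2548)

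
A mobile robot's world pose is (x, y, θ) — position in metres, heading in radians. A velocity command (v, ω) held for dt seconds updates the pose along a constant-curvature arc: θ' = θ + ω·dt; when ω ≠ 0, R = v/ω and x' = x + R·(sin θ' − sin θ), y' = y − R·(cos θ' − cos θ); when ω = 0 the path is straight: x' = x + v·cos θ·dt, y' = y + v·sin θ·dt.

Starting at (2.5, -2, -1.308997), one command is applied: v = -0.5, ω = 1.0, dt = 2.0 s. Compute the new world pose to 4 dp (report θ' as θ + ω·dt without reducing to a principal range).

θ' = -1.3090 + 1.0·2.0 = 0.6910
R = v/ω = -0.5/1.0 = -0.5000
x' = 2.5 + -0.5000·(sin 0.6910 − sin -1.3090) = 1.6984
y' = -2 − -0.5000·(cos 0.6910 − cos -1.3090) = -1.7441

(1.6984, -1.7441, 0.6910)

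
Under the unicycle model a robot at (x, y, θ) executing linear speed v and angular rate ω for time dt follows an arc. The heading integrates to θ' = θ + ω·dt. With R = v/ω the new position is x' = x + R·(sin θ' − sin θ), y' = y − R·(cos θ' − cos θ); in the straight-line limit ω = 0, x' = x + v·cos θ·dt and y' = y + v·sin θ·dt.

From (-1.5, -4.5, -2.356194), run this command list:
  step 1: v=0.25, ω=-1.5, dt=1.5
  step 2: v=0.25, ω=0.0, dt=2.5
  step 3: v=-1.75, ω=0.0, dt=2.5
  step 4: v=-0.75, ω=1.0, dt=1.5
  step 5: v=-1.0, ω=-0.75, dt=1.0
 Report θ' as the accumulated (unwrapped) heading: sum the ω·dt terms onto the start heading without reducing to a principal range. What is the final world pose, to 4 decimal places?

(0.3072, -9.1241, -3.8562)

step 1: θ'=-4.6062 (R=-0.1667) → pose (-1.7836, -4.3998, -4.6062)
step 2: θ'=-4.6062 (straight) → pose (-1.8498, -3.7783, -4.6062)
step 3: θ'=-4.6062 (straight) → pose (-1.3861, -8.1287, -4.6062)
step 4: θ'=-3.1062 (R=-0.7500) → pose (-0.6138, -8.7987, -3.1062)
step 5: θ'=-3.8562 (R=1.3333) → pose (0.3072, -9.1241, -3.8562)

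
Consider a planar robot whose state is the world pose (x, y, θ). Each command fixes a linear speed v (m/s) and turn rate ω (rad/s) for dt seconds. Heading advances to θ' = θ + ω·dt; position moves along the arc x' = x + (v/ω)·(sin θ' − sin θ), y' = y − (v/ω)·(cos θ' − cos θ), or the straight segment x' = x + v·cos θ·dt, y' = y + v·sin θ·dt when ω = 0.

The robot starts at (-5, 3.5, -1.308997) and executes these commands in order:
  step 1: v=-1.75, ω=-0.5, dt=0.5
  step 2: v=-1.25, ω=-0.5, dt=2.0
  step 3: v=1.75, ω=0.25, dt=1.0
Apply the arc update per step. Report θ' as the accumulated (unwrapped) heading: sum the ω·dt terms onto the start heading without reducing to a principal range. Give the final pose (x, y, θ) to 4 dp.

step 1: θ'=-1.5590 (R=3.5000) → pose (-5.1190, 4.3646, -1.5590)
step 2: θ'=-2.5590 (R=2.5000) → pose (-3.9947, 6.4817, -2.5590)
step 3: θ'=-2.3090 (R=7.0000) → pose (-5.3211, 5.3471, -2.3090)

(-5.3211, 5.3471, -2.3090)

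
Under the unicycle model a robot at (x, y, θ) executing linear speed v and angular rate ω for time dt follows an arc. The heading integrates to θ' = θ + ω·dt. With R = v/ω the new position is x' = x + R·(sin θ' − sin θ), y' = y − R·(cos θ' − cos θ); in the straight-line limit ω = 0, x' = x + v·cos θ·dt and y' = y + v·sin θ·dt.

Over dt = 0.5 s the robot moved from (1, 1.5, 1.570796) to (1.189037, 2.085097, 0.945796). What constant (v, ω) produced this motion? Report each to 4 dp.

Δθ = 0.945796 − 1.570796 = -0.625000
ω = Δθ/dt = -0.625000/0.5 = -1.2500
R = −Δy/(cos θ' − cos θ) = -1.0000
v = R·ω = -1.0000·-1.2500 = 1.2500

v = 1.2500, ω = -1.2500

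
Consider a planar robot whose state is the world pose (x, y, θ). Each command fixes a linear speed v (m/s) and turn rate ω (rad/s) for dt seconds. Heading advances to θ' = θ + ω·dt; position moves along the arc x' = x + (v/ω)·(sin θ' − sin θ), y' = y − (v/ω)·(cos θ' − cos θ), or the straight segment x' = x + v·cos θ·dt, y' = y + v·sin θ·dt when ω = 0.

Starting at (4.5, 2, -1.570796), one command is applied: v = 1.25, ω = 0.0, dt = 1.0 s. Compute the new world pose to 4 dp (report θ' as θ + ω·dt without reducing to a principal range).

θ' = -1.5708 + 0.0·1.0 = -1.5708
ω = 0 → straight: x' = 4.5 + 1.25·cos(-1.5708)·1.0 = 4.5000
y' = 2 + 1.25·sin(-1.5708)·1.0 = 0.7500

(4.5000, 0.7500, -1.5708)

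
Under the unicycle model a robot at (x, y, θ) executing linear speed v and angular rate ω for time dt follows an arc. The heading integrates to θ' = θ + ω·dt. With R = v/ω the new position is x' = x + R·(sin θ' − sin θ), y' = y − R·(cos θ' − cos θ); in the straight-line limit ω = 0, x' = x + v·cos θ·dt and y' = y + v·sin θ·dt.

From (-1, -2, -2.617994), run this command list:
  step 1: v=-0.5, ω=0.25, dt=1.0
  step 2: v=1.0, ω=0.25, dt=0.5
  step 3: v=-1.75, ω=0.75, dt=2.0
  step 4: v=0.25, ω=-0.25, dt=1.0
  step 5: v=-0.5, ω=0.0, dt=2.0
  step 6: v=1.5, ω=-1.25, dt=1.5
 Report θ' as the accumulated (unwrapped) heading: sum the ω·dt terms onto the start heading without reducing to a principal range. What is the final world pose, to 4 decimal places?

step 1: θ'=-2.3680 (R=-2.0000) → pose (-0.6026, -1.6988, -2.3680)
step 2: θ'=-2.2430 (R=4.0000) → pose (-0.9375, -2.0695, -2.2430)
step 3: θ'=-0.7430 (R=-2.3333) → pose (-1.1848, 1.1018, -0.7430)
step 4: θ'=-0.9930 (R=-1.0000) → pose (-1.0236, 0.9116, -0.9930)
step 5: θ'=-0.9930 (straight) → pose (-1.5698, 1.7492, -0.9930)
step 6: θ'=-2.8680 (R=-1.2000) → pose (-2.2507, -0.0616, -2.8680)

(-2.2507, -0.0616, -2.8680)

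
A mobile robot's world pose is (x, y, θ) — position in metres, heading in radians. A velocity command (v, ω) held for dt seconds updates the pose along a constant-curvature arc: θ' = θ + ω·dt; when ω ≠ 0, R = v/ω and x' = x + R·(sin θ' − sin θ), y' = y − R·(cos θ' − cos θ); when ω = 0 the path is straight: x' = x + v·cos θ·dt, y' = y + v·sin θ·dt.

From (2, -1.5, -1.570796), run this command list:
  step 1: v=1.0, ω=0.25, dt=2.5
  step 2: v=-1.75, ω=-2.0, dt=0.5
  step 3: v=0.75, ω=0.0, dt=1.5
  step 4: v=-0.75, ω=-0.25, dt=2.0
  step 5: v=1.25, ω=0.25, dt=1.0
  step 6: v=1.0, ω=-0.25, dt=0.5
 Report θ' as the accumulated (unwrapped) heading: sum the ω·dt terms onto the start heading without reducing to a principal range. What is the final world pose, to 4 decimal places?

step 1: θ'=-0.9458 (R=4.0000) → pose (2.7561, -3.8404, -0.9458)
step 2: θ'=-1.9458 (R=0.8750) → pose (2.6515, -3.0079, -1.9458)
step 3: θ'=-1.9458 (straight) → pose (2.2395, -4.0548, -1.9458)
step 4: θ'=-2.4458 (R=3.0000) → pose (3.1080, -2.8509, -2.4458)
step 5: θ'=-2.1958 (R=5.0000) → pose (2.2582, -3.7632, -2.1958)
step 6: θ'=-2.3208 (R=-4.0000) → pose (1.9411, -4.1493, -2.3208)

(1.9411, -4.1493, -2.3208)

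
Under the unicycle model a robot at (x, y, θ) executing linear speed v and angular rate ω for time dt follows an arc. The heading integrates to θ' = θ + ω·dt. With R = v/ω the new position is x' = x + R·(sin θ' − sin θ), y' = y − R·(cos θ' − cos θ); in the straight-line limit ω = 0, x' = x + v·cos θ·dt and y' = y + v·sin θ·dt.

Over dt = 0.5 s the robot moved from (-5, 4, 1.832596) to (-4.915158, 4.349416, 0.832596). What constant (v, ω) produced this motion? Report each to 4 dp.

v = 0.7500, ω = -2.0000

Δθ = 0.832596 − 1.832596 = -1.000000
ω = Δθ/dt = -1.000000/0.5 = -2.0000
R = −Δy/(cos θ' − cos θ) = -0.3750
v = R·ω = -0.3750·-2.0000 = 0.7500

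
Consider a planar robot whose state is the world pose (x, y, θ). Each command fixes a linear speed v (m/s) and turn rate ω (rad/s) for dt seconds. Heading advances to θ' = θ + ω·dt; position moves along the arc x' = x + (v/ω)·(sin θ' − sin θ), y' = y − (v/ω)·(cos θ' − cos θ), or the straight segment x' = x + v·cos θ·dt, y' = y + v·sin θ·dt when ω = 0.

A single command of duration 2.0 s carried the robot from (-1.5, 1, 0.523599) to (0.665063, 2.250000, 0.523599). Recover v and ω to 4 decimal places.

v = 1.2500, ω = 0.0000

Δθ = 0.523599 − 0.523599 = 0.000000
ω = Δθ/dt = 0.000000/2.0 = 0.0000
ω = 0 → v = (Δx·cos θ + Δy·sin θ)/dt = 1.2500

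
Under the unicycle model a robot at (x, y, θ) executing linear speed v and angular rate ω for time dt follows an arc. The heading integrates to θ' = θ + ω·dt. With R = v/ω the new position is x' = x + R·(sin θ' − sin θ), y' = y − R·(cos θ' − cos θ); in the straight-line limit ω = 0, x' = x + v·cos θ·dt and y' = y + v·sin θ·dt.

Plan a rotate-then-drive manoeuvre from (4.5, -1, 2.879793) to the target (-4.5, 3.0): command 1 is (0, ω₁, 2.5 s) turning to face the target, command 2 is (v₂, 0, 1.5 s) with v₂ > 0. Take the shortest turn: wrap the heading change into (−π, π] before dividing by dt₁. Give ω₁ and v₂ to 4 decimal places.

heading to target = atan2(3−-1, -4.5−4.5) = 2.7234
Δθ = wrap(2.7234 − 2.8798) = -0.1564; ω₁ = Δθ/dt₁ = -0.0626
distance = √((-4.5−4.5)² + (3−-1)²) = 9.8489; v₂ = distance/dt₂ = 6.5659

ω₁ = -0.0626, v₂ = 6.5659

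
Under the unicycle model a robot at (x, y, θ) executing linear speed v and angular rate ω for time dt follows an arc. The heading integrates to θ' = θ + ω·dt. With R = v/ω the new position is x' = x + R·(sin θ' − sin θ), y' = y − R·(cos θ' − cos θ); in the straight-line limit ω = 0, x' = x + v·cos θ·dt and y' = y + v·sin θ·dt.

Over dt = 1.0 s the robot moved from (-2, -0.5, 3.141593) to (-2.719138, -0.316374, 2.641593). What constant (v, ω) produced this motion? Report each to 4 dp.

v = 0.7500, ω = -0.5000

Δθ = 2.641593 − 3.141593 = -0.500000
ω = Δθ/dt = -0.500000/1.0 = -0.5000
R = Δx/(sin θ' − sin θ) = -1.5000
v = R·ω = -1.5000·-0.5000 = 0.7500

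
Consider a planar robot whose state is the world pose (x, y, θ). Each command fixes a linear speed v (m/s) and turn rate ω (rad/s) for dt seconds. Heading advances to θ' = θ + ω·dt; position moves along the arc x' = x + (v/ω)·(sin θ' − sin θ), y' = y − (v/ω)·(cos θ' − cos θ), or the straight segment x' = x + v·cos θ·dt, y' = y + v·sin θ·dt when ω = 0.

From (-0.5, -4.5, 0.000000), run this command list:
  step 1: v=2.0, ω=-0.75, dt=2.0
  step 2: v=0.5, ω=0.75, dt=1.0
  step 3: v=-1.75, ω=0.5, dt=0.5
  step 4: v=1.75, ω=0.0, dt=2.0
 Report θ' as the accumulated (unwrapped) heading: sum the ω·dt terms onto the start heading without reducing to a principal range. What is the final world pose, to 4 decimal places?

step 1: θ'=-1.5000 (R=-2.6667) → pose (2.1600, -6.9780, -1.5000)
step 2: θ'=-0.7500 (R=0.6667) → pose (2.3706, -7.4187, -0.7500)
step 3: θ'=-0.5000 (R=-3.5000) → pose (1.6628, -6.9080, -0.5000)
step 4: θ'=-0.5000 (straight) → pose (4.7344, -8.5860, -0.5000)

(4.7344, -8.5860, -0.5000)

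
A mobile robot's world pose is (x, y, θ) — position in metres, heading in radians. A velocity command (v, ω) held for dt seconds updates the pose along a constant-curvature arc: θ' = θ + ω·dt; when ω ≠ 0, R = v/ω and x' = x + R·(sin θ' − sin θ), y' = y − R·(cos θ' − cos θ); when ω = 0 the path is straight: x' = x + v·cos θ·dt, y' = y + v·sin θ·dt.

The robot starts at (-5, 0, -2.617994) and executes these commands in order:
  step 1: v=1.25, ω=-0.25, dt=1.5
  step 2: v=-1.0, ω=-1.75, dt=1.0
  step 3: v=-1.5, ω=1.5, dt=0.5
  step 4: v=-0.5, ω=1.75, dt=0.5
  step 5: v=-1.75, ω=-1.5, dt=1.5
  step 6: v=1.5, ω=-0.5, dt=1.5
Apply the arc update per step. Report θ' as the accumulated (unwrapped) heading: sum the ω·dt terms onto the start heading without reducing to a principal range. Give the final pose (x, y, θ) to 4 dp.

step 1: θ'=-2.9930 (R=-5.0000) → pose (-6.7597, -0.6148, -2.9930)
step 2: θ'=-4.7430 (R=0.5714) → pose (-6.1040, -1.1974, -4.7430)
step 3: θ'=-3.9930 (R=-1.0000) → pose (-5.8566, -1.8869, -3.9930)
step 4: θ'=-3.1180 (R=-0.2857) → pose (-5.6350, -1.9843, -3.1180)
step 5: θ'=-5.3680 (R=1.1667) → pose (-4.6827, -3.8619, -5.3680)
step 6: θ'=-6.1180 (R=-3.0000) → pose (-2.7980, -2.7316, -6.1180)

(-2.7980, -2.7316, -6.1180)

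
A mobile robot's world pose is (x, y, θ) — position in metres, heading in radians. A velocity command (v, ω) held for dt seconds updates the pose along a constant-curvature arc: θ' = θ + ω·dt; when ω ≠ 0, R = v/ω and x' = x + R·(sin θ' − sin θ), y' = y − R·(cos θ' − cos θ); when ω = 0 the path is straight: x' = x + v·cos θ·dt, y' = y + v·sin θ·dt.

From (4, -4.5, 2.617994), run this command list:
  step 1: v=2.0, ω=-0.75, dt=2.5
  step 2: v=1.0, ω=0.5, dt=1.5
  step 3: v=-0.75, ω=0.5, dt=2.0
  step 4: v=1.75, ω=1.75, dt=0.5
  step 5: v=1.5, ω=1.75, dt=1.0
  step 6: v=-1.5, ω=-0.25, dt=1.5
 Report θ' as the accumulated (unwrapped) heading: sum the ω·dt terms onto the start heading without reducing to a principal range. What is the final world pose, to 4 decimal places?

step 1: θ'=0.7430 (R=-2.6667) → pose (3.5293, -0.2267, 0.7430)
step 2: θ'=1.4930 (R=2.0000) → pose (4.1703, 1.0907, 1.4930)
step 3: θ'=2.4930 (R=-1.5000) → pose (4.7597, -0.2213, 2.4930)
step 4: θ'=3.3680 (R=1.0000) → pose (3.9311, -0.0437, 3.3680)
step 5: θ'=5.1180 (R=0.8571) → pose (3.3359, -1.2172, 5.1180)
step 6: θ'=4.7430 (R=6.0000) → pose (2.8519, 0.9666, 4.7430)

(2.8519, 0.9666, 4.7430)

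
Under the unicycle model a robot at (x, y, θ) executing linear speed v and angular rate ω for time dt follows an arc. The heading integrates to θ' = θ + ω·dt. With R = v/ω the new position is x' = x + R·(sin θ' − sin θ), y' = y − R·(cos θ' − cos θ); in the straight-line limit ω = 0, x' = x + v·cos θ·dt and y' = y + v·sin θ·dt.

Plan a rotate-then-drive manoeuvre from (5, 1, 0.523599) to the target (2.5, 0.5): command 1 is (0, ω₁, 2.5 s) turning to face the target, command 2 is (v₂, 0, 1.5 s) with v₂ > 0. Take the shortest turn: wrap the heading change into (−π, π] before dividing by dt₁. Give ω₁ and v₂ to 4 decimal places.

heading to target = atan2(0.5−1, 2.5−5) = -2.9442
Δθ = wrap(-2.9442 − 0.5236) = 2.8154; ω₁ = Δθ/dt₁ = 1.1262
distance = √((2.5−5)² + (0.5−1)²) = 2.5495; v₂ = distance/dt₂ = 1.6997

ω₁ = 1.1262, v₂ = 1.6997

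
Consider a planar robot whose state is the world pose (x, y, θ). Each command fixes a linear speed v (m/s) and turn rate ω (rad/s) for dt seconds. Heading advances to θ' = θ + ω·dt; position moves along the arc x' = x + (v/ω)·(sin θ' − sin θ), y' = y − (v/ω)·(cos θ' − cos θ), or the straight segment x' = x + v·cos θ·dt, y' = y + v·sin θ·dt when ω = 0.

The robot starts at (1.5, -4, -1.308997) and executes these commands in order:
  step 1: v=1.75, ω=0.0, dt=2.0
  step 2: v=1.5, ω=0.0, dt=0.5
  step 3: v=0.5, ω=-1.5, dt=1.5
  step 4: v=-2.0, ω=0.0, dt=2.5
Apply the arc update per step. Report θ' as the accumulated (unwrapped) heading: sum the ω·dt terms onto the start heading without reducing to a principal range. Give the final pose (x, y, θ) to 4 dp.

(6.7136, -10.5231, -3.5590)

step 1: θ'=-1.3090 (straight) → pose (2.4059, -7.3807, -1.3090)
step 2: θ'=-1.3090 (straight) → pose (2.6000, -8.1052, -1.3090)
step 3: θ'=-3.5590 (R=-0.3333) → pose (2.1429, -8.4962, -3.5590)
step 4: θ'=-3.5590 (straight) → pose (6.7136, -10.5231, -3.5590)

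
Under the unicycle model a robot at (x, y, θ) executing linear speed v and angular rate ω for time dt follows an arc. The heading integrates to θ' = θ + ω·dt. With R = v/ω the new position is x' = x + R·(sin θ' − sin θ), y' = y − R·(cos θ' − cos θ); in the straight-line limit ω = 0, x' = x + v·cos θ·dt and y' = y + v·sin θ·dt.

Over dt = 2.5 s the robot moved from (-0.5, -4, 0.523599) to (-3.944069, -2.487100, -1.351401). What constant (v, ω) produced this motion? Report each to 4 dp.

Δθ = -1.351401 − 0.523599 = -1.875000
ω = Δθ/dt = -1.875000/2.5 = -0.7500
R = Δx/(sin θ' − sin θ) = 2.3333
v = R·ω = 2.3333·-0.7500 = -1.7500

v = -1.7500, ω = -0.7500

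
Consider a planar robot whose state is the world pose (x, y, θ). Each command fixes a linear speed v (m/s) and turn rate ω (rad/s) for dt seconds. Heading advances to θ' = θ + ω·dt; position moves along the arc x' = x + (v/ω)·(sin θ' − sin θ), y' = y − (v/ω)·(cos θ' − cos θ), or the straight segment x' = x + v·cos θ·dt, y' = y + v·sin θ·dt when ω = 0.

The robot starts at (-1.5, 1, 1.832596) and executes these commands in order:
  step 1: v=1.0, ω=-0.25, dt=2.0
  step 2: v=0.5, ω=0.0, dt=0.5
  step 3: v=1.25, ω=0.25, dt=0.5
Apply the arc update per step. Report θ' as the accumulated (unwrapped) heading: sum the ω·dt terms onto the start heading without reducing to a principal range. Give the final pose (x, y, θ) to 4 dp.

step 1: θ'=1.3326 (R=-4.0000) → pose (-1.5234, 2.9791, 1.3326)
step 2: θ'=1.3326 (straight) → pose (-1.4644, 3.2220, 1.3326)
step 3: θ'=1.4576 (R=5.0000) → pose (-1.3552, 3.8370, 1.4576)

(-1.3552, 3.8370, 1.4576)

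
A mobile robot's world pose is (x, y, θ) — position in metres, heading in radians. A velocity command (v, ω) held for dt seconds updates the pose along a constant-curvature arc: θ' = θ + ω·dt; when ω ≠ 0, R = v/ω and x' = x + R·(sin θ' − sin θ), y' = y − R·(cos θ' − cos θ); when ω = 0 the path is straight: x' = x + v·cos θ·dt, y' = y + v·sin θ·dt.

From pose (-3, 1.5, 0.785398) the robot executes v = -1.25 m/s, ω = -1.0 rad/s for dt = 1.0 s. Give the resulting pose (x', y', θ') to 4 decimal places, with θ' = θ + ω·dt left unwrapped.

(-4.1501, 1.1626, -0.2146)

θ' = 0.7854 + -1.0·1.0 = -0.2146
R = v/ω = -1.25/-1.0 = 1.2500
x' = -3 + 1.2500·(sin -0.2146 − sin 0.7854) = -4.1501
y' = 1.5 − 1.2500·(cos -0.2146 − cos 0.7854) = 1.1626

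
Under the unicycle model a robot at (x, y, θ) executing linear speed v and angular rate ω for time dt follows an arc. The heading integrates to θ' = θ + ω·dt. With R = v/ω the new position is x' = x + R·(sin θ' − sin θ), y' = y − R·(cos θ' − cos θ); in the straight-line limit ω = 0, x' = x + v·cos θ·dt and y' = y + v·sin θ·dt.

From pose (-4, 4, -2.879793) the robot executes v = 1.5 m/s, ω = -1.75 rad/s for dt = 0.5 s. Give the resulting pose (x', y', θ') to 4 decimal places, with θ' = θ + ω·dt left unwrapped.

(-4.7151, 4.1270, -3.7548)

θ' = -2.8798 + -1.75·0.5 = -3.7548
R = v/ω = 1.5/-1.75 = -0.8571
x' = -4 + -0.8571·(sin -3.7548 − sin -2.8798) = -4.7151
y' = 4 − -0.8571·(cos -3.7548 − cos -2.8798) = 4.1270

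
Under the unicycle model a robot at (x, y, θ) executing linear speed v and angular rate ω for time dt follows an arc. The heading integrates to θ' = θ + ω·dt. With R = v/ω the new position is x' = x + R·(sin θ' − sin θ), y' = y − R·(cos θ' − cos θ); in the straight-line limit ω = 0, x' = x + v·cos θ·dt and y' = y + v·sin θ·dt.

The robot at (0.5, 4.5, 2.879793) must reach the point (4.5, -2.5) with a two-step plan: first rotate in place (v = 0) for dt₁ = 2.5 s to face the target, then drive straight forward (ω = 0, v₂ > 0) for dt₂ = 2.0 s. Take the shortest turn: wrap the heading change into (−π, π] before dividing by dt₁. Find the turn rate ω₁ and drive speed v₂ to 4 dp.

ω₁ = 0.9407, v₂ = 4.0311

heading to target = atan2(-2.5−4.5, 4.5−0.5) = -1.0517
Δθ = wrap(-1.0517 − 2.8798) = 2.3517; ω₁ = Δθ/dt₁ = 0.9407
distance = √((4.5−0.5)² + (-2.5−4.5)²) = 8.0623; v₂ = distance/dt₂ = 4.0311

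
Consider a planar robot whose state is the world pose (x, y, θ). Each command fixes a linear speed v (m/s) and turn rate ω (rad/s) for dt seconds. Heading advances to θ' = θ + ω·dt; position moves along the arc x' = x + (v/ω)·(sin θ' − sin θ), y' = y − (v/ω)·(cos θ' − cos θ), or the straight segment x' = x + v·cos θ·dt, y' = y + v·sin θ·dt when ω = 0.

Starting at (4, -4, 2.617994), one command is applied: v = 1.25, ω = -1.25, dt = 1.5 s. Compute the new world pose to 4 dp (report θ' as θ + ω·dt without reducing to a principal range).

θ' = 2.6180 + -1.25·1.5 = 0.7430
R = v/ω = 1.25/-1.25 = -1.0000
x' = 4 + -1.0000·(sin 0.7430 − sin 2.6180) = 3.8235
y' = -4 − -1.0000·(cos 0.7430 − cos 2.6180) = -2.3975

(3.8235, -2.3975, 0.7430)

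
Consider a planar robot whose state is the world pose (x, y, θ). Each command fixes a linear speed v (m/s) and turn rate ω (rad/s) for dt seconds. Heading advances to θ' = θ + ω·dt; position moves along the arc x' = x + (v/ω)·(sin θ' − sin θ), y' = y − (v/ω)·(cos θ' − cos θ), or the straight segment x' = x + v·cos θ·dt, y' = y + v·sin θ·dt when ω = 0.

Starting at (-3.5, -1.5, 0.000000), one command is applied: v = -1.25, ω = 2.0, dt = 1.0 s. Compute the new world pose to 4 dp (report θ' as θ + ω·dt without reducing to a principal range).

(-4.0683, -2.3851, 2.0000)

θ' = 0.0000 + 2.0·1.0 = 2.0000
R = v/ω = -1.25/2.0 = -0.6250
x' = -3.5 + -0.6250·(sin 2.0000 − sin 0.0000) = -4.0683
y' = -1.5 − -0.6250·(cos 2.0000 − cos 0.0000) = -2.3851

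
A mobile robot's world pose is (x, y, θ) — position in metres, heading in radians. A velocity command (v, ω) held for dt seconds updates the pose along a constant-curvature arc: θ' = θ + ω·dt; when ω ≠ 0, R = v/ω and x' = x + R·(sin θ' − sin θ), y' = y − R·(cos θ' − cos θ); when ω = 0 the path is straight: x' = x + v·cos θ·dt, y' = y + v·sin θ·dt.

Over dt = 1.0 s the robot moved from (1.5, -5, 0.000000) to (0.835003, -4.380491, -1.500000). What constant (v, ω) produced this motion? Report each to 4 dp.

Δθ = -1.500000 − 0.000000 = -1.500000
ω = Δθ/dt = -1.500000/1.0 = -1.5000
R = Δx/(sin θ' − sin θ) = 0.6667
v = R·ω = 0.6667·-1.5000 = -1.0000

v = -1.0000, ω = -1.5000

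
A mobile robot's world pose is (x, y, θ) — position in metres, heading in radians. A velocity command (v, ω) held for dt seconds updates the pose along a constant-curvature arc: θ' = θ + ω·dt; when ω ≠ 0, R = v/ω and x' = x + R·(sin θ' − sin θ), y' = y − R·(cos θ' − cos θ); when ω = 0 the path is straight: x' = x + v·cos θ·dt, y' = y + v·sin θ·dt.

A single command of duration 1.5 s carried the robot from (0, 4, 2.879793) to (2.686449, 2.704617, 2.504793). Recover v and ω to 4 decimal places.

Δθ = 2.504793 − 2.879793 = -0.375000
ω = Δθ/dt = -0.375000/1.5 = -0.2500
R = Δx/(sin θ' − sin θ) = 8.0000
v = R·ω = 8.0000·-0.2500 = -2.0000

v = -2.0000, ω = -0.2500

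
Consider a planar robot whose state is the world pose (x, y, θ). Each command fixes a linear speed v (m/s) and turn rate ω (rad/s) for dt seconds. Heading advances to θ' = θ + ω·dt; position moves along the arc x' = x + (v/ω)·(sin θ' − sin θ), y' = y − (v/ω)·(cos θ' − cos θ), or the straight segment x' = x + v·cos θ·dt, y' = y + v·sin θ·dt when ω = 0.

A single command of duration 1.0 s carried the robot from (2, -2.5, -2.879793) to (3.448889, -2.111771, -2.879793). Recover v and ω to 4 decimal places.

Δθ = -2.879793 − -2.879793 = 0.000000
ω = Δθ/dt = 0.000000/1.0 = 0.0000
ω = 0 → v = (Δx·cos θ + Δy·sin θ)/dt = -1.5000

v = -1.5000, ω = 0.0000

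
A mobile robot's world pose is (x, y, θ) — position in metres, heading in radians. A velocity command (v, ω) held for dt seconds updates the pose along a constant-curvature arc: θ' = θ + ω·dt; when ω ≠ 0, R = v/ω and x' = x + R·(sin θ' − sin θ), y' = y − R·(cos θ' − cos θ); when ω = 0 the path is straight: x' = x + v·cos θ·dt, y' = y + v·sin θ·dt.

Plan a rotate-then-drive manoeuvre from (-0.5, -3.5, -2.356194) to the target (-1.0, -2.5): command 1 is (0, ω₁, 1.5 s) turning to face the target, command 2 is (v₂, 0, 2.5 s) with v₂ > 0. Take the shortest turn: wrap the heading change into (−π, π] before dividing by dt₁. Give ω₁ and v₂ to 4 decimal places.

ω₁ = -1.2617, v₂ = 0.4472

heading to target = atan2(-2.5−-3.5, -1−-0.5) = 2.0344
Δθ = wrap(2.0344 − -2.3562) = -1.8925; ω₁ = Δθ/dt₁ = -1.2617
distance = √((-1−-0.5)² + (-2.5−-3.5)²) = 1.1180; v₂ = distance/dt₂ = 0.4472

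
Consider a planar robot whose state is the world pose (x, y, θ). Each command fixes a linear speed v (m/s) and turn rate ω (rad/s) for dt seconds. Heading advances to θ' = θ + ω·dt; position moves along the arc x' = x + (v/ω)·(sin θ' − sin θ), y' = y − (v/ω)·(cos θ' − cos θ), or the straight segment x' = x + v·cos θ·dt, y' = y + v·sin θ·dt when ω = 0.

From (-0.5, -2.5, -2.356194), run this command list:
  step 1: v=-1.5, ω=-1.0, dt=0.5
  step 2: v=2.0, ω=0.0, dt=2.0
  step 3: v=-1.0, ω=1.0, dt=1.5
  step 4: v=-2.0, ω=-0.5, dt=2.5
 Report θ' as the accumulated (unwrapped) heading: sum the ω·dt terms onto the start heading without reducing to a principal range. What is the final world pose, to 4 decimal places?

step 1: θ'=-2.8562 (R=1.5000) → pose (0.1384, -2.1213, -2.8562)
step 2: θ'=-2.8562 (straight) → pose (-3.6998, -3.2475, -2.8562)
step 3: θ'=-1.3562 (R=-1.0000) → pose (-3.0043, -2.0750, -1.3562)
step 4: θ'=-2.6062 (R=4.0000) → pose (-1.1368, 2.2171, -2.6062)

(-1.1368, 2.2171, -2.6062)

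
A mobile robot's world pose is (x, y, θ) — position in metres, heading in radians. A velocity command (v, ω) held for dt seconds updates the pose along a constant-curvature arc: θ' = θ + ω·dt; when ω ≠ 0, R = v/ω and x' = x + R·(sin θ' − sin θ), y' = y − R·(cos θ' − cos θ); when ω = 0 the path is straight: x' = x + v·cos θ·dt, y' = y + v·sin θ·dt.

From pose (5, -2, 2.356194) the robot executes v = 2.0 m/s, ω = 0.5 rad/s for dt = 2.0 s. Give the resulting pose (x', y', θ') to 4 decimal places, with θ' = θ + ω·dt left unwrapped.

(1.3197, -0.9202, 3.3562)

θ' = 2.3562 + 0.5·2.0 = 3.3562
R = v/ω = 2.0/0.5 = 4.0000
x' = 5 + 4.0000·(sin 3.3562 − sin 2.3562) = 1.3197
y' = -2 − 4.0000·(cos 3.3562 − cos 2.3562) = -0.9202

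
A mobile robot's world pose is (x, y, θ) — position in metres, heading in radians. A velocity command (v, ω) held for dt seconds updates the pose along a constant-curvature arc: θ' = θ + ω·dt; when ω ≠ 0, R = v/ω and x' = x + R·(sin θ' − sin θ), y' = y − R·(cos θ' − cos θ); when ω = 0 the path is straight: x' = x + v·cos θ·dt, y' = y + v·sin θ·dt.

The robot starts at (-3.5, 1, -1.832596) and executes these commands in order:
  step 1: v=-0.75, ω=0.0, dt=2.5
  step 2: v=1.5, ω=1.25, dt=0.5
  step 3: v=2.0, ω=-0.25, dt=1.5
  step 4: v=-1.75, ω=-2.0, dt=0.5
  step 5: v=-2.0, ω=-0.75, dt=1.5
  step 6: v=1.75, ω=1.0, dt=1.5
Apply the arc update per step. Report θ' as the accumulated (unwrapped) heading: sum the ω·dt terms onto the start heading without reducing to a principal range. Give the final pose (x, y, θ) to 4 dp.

step 1: θ'=-1.8326 (straight) → pose (-3.0147, 2.8111, -1.8326)
step 2: θ'=-1.2076 (R=1.2000) → pose (-2.9773, 2.0742, -1.2076)
step 3: θ'=-1.5826 (R=-8.0000) → pose (-2.4560, -0.8623, -1.5826)
step 4: θ'=-2.5826 (R=0.8750) → pose (-2.0451, -0.1308, -2.5826)
step 5: θ'=-3.7076 (R=2.6667) → pose (0.7992, -0.1408, -3.7076)
step 6: θ'=-2.2076 (R=1.7500) → pose (-1.5463, -0.5773, -2.2076)

(-1.5463, -0.5773, -2.2076)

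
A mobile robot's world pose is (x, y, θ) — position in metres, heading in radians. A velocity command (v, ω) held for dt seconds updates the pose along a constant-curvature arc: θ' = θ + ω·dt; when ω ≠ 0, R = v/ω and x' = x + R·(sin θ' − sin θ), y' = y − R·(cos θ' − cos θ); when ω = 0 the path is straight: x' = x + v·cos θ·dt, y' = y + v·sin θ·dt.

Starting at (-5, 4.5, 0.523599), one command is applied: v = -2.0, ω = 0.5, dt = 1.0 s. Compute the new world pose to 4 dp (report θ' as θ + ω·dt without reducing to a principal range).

θ' = 0.5236 + 0.5·1.0 = 1.0236
R = v/ω = -2.0/0.5 = -4.0000
x' = -5 + -4.0000·(sin 1.0236 − sin 0.5236) = -6.4159
y' = 4.5 − -4.0000·(cos 1.0236 − cos 0.5236) = 3.1171

(-6.4159, 3.1171, 1.0236)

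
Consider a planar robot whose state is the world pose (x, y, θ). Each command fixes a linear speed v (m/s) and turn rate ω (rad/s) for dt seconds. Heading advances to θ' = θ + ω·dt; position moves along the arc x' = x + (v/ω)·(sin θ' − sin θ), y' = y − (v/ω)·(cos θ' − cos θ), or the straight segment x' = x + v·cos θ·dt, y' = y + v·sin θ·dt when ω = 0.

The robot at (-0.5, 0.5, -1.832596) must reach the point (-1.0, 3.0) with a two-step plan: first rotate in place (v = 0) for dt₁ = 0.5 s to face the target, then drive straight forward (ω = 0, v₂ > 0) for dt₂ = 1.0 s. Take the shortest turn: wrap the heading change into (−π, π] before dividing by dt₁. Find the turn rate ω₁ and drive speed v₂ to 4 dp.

ω₁ = -5.3648, v₂ = 2.5495

heading to target = atan2(3−0.5, -1−-0.5) = 1.7682
Δθ = wrap(1.7682 − -1.8326) = -2.6824; ω₁ = Δθ/dt₁ = -5.3648
distance = √((-1−-0.5)² + (3−0.5)²) = 2.5495; v₂ = distance/dt₂ = 2.5495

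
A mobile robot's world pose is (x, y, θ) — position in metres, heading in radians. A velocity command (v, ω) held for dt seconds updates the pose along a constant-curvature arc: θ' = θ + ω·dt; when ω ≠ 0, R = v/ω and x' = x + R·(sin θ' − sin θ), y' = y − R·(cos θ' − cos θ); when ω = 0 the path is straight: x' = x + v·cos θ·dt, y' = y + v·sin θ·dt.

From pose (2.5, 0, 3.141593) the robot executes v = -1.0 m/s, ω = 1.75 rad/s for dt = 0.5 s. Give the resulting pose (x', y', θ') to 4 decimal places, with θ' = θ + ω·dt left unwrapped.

(2.9386, 0.2051, 4.0166)

θ' = 3.1416 + 1.75·0.5 = 4.0166
R = v/ω = -1.0/1.75 = -0.5714
x' = 2.5 + -0.5714·(sin 4.0166 − sin 3.1416) = 2.9386
y' = 0 − -0.5714·(cos 4.0166 − cos 3.1416) = 0.2051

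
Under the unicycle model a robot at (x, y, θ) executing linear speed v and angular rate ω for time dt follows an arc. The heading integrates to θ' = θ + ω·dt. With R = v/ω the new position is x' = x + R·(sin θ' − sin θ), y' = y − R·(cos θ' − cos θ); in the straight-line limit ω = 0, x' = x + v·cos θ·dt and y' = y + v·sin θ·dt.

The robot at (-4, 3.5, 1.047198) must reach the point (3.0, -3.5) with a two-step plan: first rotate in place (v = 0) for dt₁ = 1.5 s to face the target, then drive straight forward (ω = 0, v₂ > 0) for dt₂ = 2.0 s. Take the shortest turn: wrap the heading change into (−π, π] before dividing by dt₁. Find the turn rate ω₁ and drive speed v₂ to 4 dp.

heading to target = atan2(-3.5−3.5, 3−-4) = -0.7854
Δθ = wrap(-0.7854 − 1.0472) = -1.8326; ω₁ = Δθ/dt₁ = -1.2217
distance = √((3−-4)² + (-3.5−3.5)²) = 9.8995; v₂ = distance/dt₂ = 4.9497

ω₁ = -1.2217, v₂ = 4.9497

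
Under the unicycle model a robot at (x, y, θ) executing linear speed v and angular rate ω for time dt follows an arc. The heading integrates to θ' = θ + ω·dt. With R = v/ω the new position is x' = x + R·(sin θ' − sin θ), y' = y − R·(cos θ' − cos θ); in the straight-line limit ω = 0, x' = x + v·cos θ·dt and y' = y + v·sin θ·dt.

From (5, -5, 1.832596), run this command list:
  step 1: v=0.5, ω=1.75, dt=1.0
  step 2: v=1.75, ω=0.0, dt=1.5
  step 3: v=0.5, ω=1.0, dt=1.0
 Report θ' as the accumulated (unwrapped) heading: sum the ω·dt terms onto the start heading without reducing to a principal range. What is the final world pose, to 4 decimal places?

(1.9458, -6.3235, 4.5826)

step 1: θ'=3.5826 (R=0.2857) → pose (4.6021, -4.8156, 3.5826)
step 2: θ'=3.5826 (straight) → pose (2.2282, -5.9360, 3.5826)
step 3: θ'=4.5826 (R=0.5000) → pose (1.9458, -6.3235, 4.5826)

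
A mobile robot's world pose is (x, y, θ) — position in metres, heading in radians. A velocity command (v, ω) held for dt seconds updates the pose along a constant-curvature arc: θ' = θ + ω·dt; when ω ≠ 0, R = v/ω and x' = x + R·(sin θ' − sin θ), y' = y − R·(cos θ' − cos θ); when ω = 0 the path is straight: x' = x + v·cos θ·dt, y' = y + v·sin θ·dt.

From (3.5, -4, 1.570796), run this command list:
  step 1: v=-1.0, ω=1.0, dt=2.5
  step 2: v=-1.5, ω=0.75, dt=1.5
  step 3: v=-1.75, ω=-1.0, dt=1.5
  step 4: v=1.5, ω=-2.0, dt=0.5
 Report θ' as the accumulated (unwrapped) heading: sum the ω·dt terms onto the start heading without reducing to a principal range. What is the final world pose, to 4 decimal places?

step 1: θ'=4.0708 (R=-1.0000) → pose (5.3011, -4.5985, 4.0708)
step 2: θ'=5.1958 (R=-2.0000) → pose (5.4697, -2.4719, 5.1958)
step 3: θ'=3.6958 (R=1.7500) → pose (6.0982, -0.1705, 3.6958)
step 4: θ'=2.6958 (R=-0.7500) → pose (5.3801, -0.2094, 2.6958)

(5.3801, -0.2094, 2.6958)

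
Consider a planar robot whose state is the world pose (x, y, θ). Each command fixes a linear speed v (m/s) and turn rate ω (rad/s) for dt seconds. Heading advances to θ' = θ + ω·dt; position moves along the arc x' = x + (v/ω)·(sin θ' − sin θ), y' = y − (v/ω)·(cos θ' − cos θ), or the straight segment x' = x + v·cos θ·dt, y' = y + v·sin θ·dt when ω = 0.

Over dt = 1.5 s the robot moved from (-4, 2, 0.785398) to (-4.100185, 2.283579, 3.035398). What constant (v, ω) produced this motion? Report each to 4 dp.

Δθ = 3.035398 − 0.785398 = 2.250000
ω = Δθ/dt = 2.250000/1.5 = 1.5000
R = −Δy/(cos θ' − cos θ) = 0.1667
v = R·ω = 0.1667·1.5000 = 0.2500

v = 0.2500, ω = 1.5000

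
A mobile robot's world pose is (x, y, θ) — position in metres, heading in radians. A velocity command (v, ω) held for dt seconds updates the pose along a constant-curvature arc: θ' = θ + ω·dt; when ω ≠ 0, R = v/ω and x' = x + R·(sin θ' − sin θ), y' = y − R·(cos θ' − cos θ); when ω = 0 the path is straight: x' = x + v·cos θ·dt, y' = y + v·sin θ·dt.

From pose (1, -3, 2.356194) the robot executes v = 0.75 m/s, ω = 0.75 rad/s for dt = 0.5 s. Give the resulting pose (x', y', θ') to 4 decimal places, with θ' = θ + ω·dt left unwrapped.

θ' = 2.3562 + 0.75·0.5 = 2.7312
R = v/ω = 0.75/0.75 = 1.0000
x' = 1 + 1.0000·(sin 2.7312 − sin 2.3562) = 0.6919
y' = -3 − 1.0000·(cos 2.7312 − cos 2.3562) = -2.7901

(0.6919, -2.7901, 2.7312)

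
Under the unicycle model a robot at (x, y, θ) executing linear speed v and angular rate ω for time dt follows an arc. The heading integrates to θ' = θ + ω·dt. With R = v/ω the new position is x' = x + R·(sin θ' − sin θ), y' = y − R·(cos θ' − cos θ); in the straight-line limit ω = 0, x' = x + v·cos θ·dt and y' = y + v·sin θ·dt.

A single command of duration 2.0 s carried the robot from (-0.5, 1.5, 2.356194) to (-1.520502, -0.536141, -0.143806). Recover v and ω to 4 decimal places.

Δθ = -0.143806 − 2.356194 = -2.500000
ω = Δθ/dt = -2.500000/2.0 = -1.2500
R = −Δy/(cos θ' − cos θ) = 1.2000
v = R·ω = 1.2000·-1.2500 = -1.5000

v = -1.5000, ω = -1.2500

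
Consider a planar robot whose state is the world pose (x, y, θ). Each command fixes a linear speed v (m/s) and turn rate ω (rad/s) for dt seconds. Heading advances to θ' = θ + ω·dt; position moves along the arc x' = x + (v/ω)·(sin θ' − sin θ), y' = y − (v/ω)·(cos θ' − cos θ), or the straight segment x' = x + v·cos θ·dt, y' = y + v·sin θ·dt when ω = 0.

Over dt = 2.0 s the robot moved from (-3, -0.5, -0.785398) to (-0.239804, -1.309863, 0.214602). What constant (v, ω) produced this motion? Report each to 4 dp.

Δθ = 0.214602 − -0.785398 = 1.000000
ω = Δθ/dt = 1.000000/2.0 = 0.5000
R = Δx/(sin θ' − sin θ) = 3.0000
v = R·ω = 3.0000·0.5000 = 1.5000

v = 1.5000, ω = 0.5000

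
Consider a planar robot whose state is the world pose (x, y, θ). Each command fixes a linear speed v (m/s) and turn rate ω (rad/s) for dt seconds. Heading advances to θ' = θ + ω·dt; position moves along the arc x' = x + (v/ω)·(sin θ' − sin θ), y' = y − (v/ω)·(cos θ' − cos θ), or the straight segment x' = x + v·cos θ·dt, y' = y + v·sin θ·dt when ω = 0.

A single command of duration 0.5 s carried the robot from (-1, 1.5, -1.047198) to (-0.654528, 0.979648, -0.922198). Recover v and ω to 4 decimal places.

v = 1.2500, ω = 0.2500

Δθ = -0.922198 − -1.047198 = 0.125000
ω = Δθ/dt = 0.125000/0.5 = 0.2500
R = −Δy/(cos θ' − cos θ) = 5.0000
v = R·ω = 5.0000·0.2500 = 1.2500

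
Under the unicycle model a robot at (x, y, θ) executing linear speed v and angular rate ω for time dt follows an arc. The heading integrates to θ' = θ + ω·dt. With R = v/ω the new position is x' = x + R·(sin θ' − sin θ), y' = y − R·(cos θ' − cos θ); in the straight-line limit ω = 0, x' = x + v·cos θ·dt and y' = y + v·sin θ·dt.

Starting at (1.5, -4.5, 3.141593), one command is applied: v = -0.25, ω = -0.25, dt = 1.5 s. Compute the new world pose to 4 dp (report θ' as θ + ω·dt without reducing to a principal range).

θ' = 3.1416 + -0.25·1.5 = 2.7666
R = v/ω = -0.25/-0.25 = 1.0000
x' = 1.5 + 1.0000·(sin 2.7666 − sin 3.1416) = 1.8663
y' = -4.5 − 1.0000·(cos 2.7666 − cos 3.1416) = -4.5695

(1.8663, -4.5695, 2.7666)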